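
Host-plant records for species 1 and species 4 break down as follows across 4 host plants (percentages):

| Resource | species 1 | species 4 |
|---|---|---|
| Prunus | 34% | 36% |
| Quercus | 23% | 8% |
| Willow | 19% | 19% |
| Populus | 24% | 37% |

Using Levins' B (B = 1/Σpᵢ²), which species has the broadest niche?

species 1

Convert percentages to proportions (divide by 100).
Σp_1ᵢ² = 0.34² + 0.23² + 0.19² + 0.24² = 0.1156 + 0.0529 + 0.0361 + 0.0576 = 0.2622
B_1 = 1 / 0.2622 = 3.8139
Σp_4ᵢ² = 0.36² + 0.08² + 0.19² + 0.37² = 0.1296 + 0.0064 + 0.0361 + 0.1369 = 0.3090
B_4 = 1 / 0.3090 = 3.2362
Highest B → broadest niche (most generalist): species 1 (B = 3.81).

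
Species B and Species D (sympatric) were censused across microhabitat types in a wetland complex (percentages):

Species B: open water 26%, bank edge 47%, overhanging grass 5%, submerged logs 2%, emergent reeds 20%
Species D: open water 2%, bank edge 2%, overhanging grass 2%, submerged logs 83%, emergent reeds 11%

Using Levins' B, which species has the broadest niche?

Species B

Convert percentages to proportions (divide by 100).
Σp_Bᵢ² = 0.26² + 0.47² + 0.05² + 0.02² + 0.20² = 0.0676 + 0.2209 + 0.0025 + 0.0004 + 0.0400 = 0.3314
B_B = 1 / 0.3314 = 3.0175
Σp_Dᵢ² = 0.02² + 0.02² + 0.02² + 0.83² + 0.11² = 0.0004 + 0.0004 + 0.0004 + 0.6889 + 0.0121 = 0.7022
B_D = 1 / 0.7022 = 1.4241
Highest B → broadest niche (most generalist): Species B (B = 3.02).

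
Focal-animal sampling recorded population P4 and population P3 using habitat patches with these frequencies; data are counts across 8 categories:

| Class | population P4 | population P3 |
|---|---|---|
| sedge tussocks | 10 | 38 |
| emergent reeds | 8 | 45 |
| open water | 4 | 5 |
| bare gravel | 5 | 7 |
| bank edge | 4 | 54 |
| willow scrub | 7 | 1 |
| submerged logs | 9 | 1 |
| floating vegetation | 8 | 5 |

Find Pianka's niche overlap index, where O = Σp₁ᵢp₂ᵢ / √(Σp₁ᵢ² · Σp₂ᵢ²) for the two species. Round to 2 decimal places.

Proportions for population P4 (n=55): 10/55=0.1818, 8/55=0.1455, 4/55=0.0727, 5/55=0.0909, 4/55=0.0727, 7/55=0.1273, 9/55=0.1636, 8/55=0.1455
Proportions for population P3 (n=156): 38/156=0.2436, 45/156=0.2885, 5/156=0.0321, 7/156=0.0449, 54/156=0.3462, 1/156=0.0064, 1/156=0.0064, 5/156=0.0321
Σ p₁ᵢp₂ᵢ = 0.044286 + 0.041977 + 0.002334 + 0.004081 + 0.025169 + 0.000815 + 0.001047 + 0.004671 = 0.124380
Σp_1ᵢ² = 0.1818² + 0.1455² + 0.0727² + 0.0909² + 0.0727² + 0.1273² + 0.1636² + 0.1455² = 0.033051 + 0.021170 + 0.005285 + 0.008263 + 0.005285 + 0.016205 + 0.026765 + 0.021170 = 0.137194
Σp_2ᵢ² = 0.2436² + 0.2885² + 0.0321² + 0.0449² + 0.3462² + 0.0064² + 0.0064² + 0.0321² = 0.059341 + 0.083232 + 0.001030 + 0.002016 + 0.119854 + 0.000041 + 0.000041 + 0.001030 = 0.266585
O = 0.124380 / √(0.137194 × 0.266585) = 0.124380 / 0.1912429 = 0.6504

0.65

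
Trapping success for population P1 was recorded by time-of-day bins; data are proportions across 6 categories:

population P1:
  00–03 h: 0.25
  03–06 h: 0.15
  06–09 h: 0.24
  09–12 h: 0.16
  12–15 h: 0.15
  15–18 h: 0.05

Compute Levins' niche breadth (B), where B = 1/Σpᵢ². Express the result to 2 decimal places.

5.18

Σpᵢ² = 0.25² + 0.15² + 0.24² + 0.16² + 0.15² + 0.05² = 0.0625 + 0.0225 + 0.0576 + 0.0256 + 0.0225 + 0.0025 = 0.1932
B = 1 / 0.1932 = 5.1760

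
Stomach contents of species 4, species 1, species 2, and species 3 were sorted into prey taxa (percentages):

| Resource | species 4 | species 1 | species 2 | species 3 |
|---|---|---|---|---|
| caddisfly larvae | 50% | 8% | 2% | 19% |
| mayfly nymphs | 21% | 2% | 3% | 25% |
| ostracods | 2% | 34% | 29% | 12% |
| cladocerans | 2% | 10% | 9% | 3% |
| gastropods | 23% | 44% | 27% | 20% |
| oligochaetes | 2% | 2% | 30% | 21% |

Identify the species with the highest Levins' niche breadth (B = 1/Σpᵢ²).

species 3

Convert percentages to proportions (divide by 100).
Σp_4ᵢ² = 0.50² + 0.21² + 0.02² + 0.02² + 0.23² + 0.02² = 0.2500 + 0.0441 + 0.0004 + 0.0004 + 0.0529 + 0.0004 = 0.3482
B_4 = 1 / 0.3482 = 2.8719
Σp_1ᵢ² = 0.08² + 0.02² + 0.34² + 0.10² + 0.44² + 0.02² = 0.0064 + 0.0004 + 0.1156 + 0.0100 + 0.1936 + 0.0004 = 0.3264
B_1 = 1 / 0.3264 = 3.0637
Σp_2ᵢ² = 0.02² + 0.03² + 0.29² + 0.09² + 0.27² + 0.30² = 0.0004 + 0.0009 + 0.0841 + 0.0081 + 0.0729 + 0.0900 = 0.2564
B_2 = 1 / 0.2564 = 3.9002
Σp_3ᵢ² = 0.19² + 0.25² + 0.12² + 0.03² + 0.20² + 0.21² = 0.0361 + 0.0625 + 0.0144 + 0.0009 + 0.0400 + 0.0441 = 0.1980
B_3 = 1 / 0.1980 = 5.0505
Highest B → broadest niche (most generalist): species 3 (B = 5.05).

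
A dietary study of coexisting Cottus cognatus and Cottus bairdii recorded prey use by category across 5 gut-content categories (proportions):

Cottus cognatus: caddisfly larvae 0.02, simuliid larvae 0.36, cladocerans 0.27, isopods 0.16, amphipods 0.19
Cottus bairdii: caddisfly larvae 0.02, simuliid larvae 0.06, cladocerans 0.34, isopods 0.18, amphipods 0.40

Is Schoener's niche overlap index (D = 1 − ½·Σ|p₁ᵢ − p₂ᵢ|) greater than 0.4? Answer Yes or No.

Σ|p₁ᵢ − p₂ᵢ| = 0.00 + 0.30 + 0.07 + 0.02 + 0.21 = 0.60
D = 1 − ½ × 0.60 = 1 − 0.300 = 0.7000
D = 0.7000 > 0.4 → Yes.

Yes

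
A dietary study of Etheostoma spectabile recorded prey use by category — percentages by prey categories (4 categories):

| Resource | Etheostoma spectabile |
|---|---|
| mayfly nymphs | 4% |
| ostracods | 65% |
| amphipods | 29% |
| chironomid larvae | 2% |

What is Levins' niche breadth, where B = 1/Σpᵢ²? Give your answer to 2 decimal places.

1.97

Convert percentages to proportions (divide by 100).
Σpᵢ² = 0.04² + 0.65² + 0.29² + 0.02² = 0.0016 + 0.4225 + 0.0841 + 0.0004 = 0.5086
B = 1 / 0.5086 = 1.9662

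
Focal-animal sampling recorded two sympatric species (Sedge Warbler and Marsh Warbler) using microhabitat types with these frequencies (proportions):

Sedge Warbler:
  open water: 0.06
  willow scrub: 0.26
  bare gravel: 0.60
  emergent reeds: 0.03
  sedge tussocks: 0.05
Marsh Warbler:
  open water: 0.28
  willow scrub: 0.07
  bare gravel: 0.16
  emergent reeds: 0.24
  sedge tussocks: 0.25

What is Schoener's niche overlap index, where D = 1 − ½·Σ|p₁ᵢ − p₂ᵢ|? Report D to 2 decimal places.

0.37

Σ|p₁ᵢ − p₂ᵢ| = 0.22 + 0.19 + 0.44 + 0.21 + 0.20 = 1.26
D = 1 − ½ × 1.26 = 1 − 0.630 = 0.3700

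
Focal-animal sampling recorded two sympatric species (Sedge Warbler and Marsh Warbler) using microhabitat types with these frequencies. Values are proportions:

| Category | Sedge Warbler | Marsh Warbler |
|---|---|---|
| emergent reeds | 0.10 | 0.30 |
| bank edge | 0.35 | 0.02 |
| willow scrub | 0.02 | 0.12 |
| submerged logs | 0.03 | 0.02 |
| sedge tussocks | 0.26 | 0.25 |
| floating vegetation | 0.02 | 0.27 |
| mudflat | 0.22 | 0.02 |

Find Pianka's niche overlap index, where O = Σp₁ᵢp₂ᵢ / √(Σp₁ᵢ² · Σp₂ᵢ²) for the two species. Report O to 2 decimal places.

0.47

Σ p₁ᵢp₂ᵢ = 0.0300 + 0.0070 + 0.0024 + 0.0006 + 0.0650 + 0.0054 + 0.0044 = 0.1148
Σp_1ᵢ² = 0.10² + 0.35² + 0.02² + 0.03² + 0.26² + 0.02² + 0.22² = 0.0100 + 0.1225 + 0.0004 + 0.0009 + 0.0676 + 0.0004 + 0.0484 = 0.2502
Σp_2ᵢ² = 0.30² + 0.02² + 0.12² + 0.02² + 0.25² + 0.27² + 0.02² = 0.0900 + 0.0004 + 0.0144 + 0.0004 + 0.0625 + 0.0729 + 0.0004 = 0.2410
O = 0.1148 / √(0.2502 × 0.2410) = 0.1148 / 0.24556 = 0.4675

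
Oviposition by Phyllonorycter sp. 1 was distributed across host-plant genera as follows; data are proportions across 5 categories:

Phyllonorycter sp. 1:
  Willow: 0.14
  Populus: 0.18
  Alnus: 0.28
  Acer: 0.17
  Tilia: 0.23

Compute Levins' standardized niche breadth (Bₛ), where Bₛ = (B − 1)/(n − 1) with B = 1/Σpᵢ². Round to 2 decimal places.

0.93

Σpᵢ² = 0.14² + 0.18² + 0.28² + 0.17² + 0.23² = 0.0196 + 0.0324 + 0.0784 + 0.0289 + 0.0529 = 0.2122
B = 1 / 0.2122 = 4.7125
Bₛ = (B − 1)/(n − 1) = (4.7125 − 1)/(5 − 1) = 3.7125/4 = 0.9281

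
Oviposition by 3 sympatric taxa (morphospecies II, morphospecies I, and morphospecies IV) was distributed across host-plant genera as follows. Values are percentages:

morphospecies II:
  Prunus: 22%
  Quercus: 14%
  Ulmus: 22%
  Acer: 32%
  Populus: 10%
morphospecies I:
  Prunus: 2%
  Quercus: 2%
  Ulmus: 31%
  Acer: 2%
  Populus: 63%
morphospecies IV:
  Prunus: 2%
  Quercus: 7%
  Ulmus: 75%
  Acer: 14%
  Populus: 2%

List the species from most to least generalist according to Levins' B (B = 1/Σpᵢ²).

Convert percentages to proportions (divide by 100).
Σp_IIᵢ² = 0.22² + 0.14² + 0.22² + 0.32² + 0.10² = 0.0484 + 0.0196 + 0.0484 + 0.1024 + 0.0100 = 0.2288
B_II = 1 / 0.2288 = 4.3706
Σp_Iᵢ² = 0.02² + 0.02² + 0.31² + 0.02² + 0.63² = 0.0004 + 0.0004 + 0.0961 + 0.0004 + 0.3969 = 0.4942
B_I = 1 / 0.4942 = 2.0235
Σp_IVᵢ² = 0.02² + 0.07² + 0.75² + 0.14² + 0.02² = 0.0004 + 0.0049 + 0.5625 + 0.0196 + 0.0004 = 0.5878
B_IV = 1 / 0.5878 = 1.7013
Ranking by B (broadest → narrowest): morphospecies II (4.37) > morphospecies I (2.02) > morphospecies IV (1.70)

morphospecies II > morphospecies I > morphospecies IV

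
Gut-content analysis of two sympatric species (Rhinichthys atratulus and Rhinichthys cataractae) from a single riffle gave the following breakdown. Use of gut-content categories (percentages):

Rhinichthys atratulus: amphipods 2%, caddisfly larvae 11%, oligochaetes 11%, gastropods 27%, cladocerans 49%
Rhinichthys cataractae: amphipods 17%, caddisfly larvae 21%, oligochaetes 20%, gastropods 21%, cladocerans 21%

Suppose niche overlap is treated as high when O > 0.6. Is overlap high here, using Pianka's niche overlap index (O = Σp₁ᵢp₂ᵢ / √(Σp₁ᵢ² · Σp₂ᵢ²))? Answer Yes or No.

Convert percentages to proportions (divide by 100).
Σ p₁ᵢp₂ᵢ = 0.0034 + 0.0231 + 0.0220 + 0.0567 + 0.1029 = 0.2081
Σp_1ᵢ² = 0.02² + 0.11² + 0.11² + 0.27² + 0.49² = 0.0004 + 0.0121 + 0.0121 + 0.0729 + 0.2401 = 0.3376
Σp_2ᵢ² = 0.17² + 0.21² + 0.20² + 0.21² + 0.21² = 0.0289 + 0.0441 + 0.0400 + 0.0441 + 0.0441 = 0.2012
O = 0.2081 / √(0.3376 × 0.2012) = 0.2081 / 0.26062 = 0.7985
O = 0.7985 > 0.6 → Yes.

Yes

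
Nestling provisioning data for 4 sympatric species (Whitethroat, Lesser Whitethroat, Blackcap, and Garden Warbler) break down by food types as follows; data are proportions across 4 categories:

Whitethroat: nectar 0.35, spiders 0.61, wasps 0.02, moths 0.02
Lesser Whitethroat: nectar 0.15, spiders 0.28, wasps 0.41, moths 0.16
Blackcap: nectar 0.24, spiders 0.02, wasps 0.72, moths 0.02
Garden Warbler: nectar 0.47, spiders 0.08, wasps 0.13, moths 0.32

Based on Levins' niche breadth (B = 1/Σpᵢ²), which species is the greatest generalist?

Σp_Whitᵢ² = 0.35² + 0.61² + 0.02² + 0.02² = 0.1225 + 0.3721 + 0.0004 + 0.0004 = 0.4954
B_Whit = 1 / 0.4954 = 2.0186
Σp_Lessᵢ² = 0.15² + 0.28² + 0.41² + 0.16² = 0.0225 + 0.0784 + 0.1681 + 0.0256 = 0.2946
B_Less = 1 / 0.2946 = 3.3944
Σp_Blacᵢ² = 0.24² + 0.02² + 0.72² + 0.02² = 0.0576 + 0.0004 + 0.5184 + 0.0004 = 0.5768
B_Blac = 1 / 0.5768 = 1.7337
Σp_Gardᵢ² = 0.47² + 0.08² + 0.13² + 0.32² = 0.2209 + 0.0064 + 0.0169 + 0.1024 = 0.3466
B_Gard = 1 / 0.3466 = 2.8852
Highest B → broadest niche (most generalist): Lesser Whitethroat (B = 3.39).

Lesser Whitethroat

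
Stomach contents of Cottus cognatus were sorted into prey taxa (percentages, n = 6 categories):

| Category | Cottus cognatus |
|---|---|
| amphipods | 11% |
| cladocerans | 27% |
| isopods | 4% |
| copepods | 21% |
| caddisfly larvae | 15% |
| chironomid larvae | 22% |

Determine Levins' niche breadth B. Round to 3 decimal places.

Convert percentages to proportions (divide by 100).
Σpᵢ² = 0.11² + 0.27² + 0.04² + 0.21² + 0.15² + 0.22² = 0.0121 + 0.0729 + 0.0016 + 0.0441 + 0.0225 + 0.0484 = 0.2016
B = 1 / 0.2016 = 4.96032

4.960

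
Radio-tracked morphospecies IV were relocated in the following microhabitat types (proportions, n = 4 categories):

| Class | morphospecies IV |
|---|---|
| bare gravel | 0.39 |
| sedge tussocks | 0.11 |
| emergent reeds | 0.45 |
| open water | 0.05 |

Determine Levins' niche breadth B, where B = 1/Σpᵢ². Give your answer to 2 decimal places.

2.71

Σpᵢ² = 0.39² + 0.11² + 0.45² + 0.05² = 0.1521 + 0.0121 + 0.2025 + 0.0025 = 0.3692
B = 1 / 0.3692 = 2.7086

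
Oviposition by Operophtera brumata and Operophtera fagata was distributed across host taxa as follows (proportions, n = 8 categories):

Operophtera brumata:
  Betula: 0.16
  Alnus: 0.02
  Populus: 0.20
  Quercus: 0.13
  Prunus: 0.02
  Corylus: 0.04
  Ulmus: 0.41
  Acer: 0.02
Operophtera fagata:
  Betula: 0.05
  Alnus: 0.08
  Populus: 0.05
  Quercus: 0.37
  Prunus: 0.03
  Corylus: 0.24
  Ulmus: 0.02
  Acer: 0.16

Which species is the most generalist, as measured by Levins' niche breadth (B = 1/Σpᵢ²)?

Operophtera fagata

Σp_brumᵢ² = 0.16² + 0.02² + 0.20² + 0.13² + 0.02² + 0.04² + 0.41² + 0.02² = 0.0256 + 0.0004 + 0.0400 + 0.0169 + 0.0004 + 0.0016 + 0.1681 + 0.0004 = 0.2534
B_brum = 1 / 0.2534 = 3.9463
Σp_fagaᵢ² = 0.05² + 0.08² + 0.05² + 0.37² + 0.03² + 0.24² + 0.02² + 0.16² = 0.0025 + 0.0064 + 0.0025 + 0.1369 + 0.0009 + 0.0576 + 0.0004 + 0.0256 = 0.2328
B_faga = 1 / 0.2328 = 4.2955
Highest B → broadest niche (most generalist): Operophtera fagata (B = 4.30).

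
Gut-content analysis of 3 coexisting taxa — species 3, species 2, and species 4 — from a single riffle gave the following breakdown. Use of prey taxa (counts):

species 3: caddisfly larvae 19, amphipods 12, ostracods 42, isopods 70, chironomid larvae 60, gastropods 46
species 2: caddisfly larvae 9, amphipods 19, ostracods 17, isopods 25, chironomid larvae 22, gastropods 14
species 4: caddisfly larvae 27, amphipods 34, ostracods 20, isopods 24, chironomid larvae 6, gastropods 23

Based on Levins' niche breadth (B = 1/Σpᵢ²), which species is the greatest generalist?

Proportions for species 3 (n=249): 19/249=0.0763, 12/249=0.0482, 42/249=0.1687, 70/249=0.2811, 60/249=0.2410, 46/249=0.1847
Proportions for species 2 (n=106): 9/106=0.0849, 19/106=0.1792, 17/106=0.1604, 25/106=0.2358, 22/106=0.2075, 14/106=0.1321
Proportions for species 4 (n=134): 27/134=0.2015, 34/134=0.2537, 20/134=0.1493, 24/134=0.1791, 6/134=0.0448, 23/134=0.1716
Σp_3ᵢ² = 0.0763² + 0.0482² + 0.1687² + 0.2811² + 0.2410² + 0.1847² = 0.005822 + 0.002323 + 0.028460 + 0.079017 + 0.058081 + 0.034114 = 0.207817
B_3 = 1 / 0.207817 = 4.8119
Σp_2ᵢ² = 0.0849² + 0.1792² + 0.1604² + 0.2358² + 0.2075² + 0.1321² = 0.007208 + 0.032113 + 0.025728 + 0.055602 + 0.043056 + 0.017450 = 0.181157
B_2 = 1 / 0.181157 = 5.5201
Σp_4ᵢ² = 0.2015² + 0.2537² + 0.1493² + 0.1791² + 0.0448² + 0.1716² = 0.040602 + 0.064364 + 0.022290 + 0.032077 + 0.002007 + 0.029447 = 0.190787
B_4 = 1 / 0.190787 = 5.2414
Highest B → broadest niche (most generalist): species 2 (B = 5.52).

species 2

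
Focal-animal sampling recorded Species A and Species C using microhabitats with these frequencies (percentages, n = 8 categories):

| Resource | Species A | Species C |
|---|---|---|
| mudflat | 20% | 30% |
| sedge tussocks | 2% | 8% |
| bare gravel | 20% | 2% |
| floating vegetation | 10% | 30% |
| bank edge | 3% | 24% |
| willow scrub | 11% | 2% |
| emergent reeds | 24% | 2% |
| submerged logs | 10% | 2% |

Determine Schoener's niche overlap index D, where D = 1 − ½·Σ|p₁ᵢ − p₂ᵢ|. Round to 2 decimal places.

Convert percentages to proportions (divide by 100).
Σ|p₁ᵢ − p₂ᵢ| = 0.10 + 0.06 + 0.18 + 0.20 + 0.21 + 0.09 + 0.22 + 0.08 = 1.14
D = 1 − ½ × 1.14 = 1 − 0.570 = 0.4300

0.43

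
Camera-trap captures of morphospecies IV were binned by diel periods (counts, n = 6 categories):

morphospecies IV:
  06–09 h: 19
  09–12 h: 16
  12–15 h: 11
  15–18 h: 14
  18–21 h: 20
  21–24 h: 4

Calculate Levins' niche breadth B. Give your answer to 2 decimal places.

Proportions for morphospecies IV (n=84): 19/84=0.2262, 16/84=0.1905, 11/84=0.1310, 14/84=0.1667, 20/84=0.2381, 4/84=0.0476
Σpᵢ² = 0.2262² + 0.1905² + 0.1310² + 0.1667² + 0.2381² + 0.0476² = 0.051166 + 0.036290 + 0.017161 + 0.027789 + 0.056692 + 0.002266 = 0.191364
B = 1 / 0.191364 = 5.2256

5.23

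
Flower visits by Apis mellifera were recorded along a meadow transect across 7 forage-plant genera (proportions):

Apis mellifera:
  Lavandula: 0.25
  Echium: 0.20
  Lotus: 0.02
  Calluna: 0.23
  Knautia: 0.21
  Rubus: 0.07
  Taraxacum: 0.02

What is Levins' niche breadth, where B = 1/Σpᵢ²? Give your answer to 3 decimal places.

4.873

Σpᵢ² = 0.25² + 0.20² + 0.02² + 0.23² + 0.21² + 0.07² + 0.02² = 0.0625 + 0.0400 + 0.0004 + 0.0529 + 0.0441 + 0.0049 + 0.0004 = 0.2052
B = 1 / 0.2052 = 4.87329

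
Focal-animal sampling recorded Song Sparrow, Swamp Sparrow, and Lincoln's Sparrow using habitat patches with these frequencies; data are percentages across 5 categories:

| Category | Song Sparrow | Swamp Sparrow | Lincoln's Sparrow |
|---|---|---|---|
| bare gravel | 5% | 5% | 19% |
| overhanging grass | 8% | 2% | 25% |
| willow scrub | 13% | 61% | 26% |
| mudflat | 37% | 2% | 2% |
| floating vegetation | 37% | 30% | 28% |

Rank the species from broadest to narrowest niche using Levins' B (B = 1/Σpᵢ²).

Convert percentages to proportions (divide by 100).
Σp_Songᵢ² = 0.05² + 0.08² + 0.13² + 0.37² + 0.37² = 0.0025 + 0.0064 + 0.0169 + 0.1369 + 0.1369 = 0.2996
B_Song = 1 / 0.2996 = 3.3378
Σp_Swamᵢ² = 0.05² + 0.02² + 0.61² + 0.02² + 0.30² = 0.0025 + 0.0004 + 0.3721 + 0.0004 + 0.0900 = 0.4654
B_Swam = 1 / 0.4654 = 2.1487
Σp_Lincᵢ² = 0.19² + 0.25² + 0.26² + 0.02² + 0.28² = 0.0361 + 0.0625 + 0.0676 + 0.0004 + 0.0784 = 0.2450
B_Linc = 1 / 0.2450 = 4.0816
Ranking by B (broadest → narrowest): Lincoln's Sparrow (4.08) > Song Sparrow (3.34) > Swamp Sparrow (2.15)

Lincoln's Sparrow > Song Sparrow > Swamp Sparrow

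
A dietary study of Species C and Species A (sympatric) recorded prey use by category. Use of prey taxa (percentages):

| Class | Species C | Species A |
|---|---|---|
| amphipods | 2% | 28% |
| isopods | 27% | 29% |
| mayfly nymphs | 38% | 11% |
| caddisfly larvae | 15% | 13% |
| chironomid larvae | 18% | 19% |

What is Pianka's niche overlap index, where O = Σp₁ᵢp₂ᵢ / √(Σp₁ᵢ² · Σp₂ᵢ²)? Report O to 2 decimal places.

Convert percentages to proportions (divide by 100).
Σ p₁ᵢp₂ᵢ = 0.0056 + 0.0783 + 0.0418 + 0.0195 + 0.0342 = 0.1794
Σp_1ᵢ² = 0.02² + 0.27² + 0.38² + 0.15² + 0.18² = 0.0004 + 0.0729 + 0.1444 + 0.0225 + 0.0324 = 0.2726
Σp_2ᵢ² = 0.28² + 0.29² + 0.11² + 0.13² + 0.19² = 0.0784 + 0.0841 + 0.0121 + 0.0169 + 0.0361 = 0.2276
O = 0.1794 / √(0.2726 × 0.2276) = 0.1794 / 0.24909 = 0.7202

0.72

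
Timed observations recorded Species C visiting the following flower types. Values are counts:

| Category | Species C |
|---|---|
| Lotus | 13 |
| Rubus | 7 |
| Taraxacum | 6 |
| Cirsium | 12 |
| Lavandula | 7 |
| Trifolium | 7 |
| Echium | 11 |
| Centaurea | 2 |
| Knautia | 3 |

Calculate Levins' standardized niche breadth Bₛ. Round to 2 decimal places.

0.79

Proportions for Species C (n=68): 13/68=0.1912, 7/68=0.1029, 6/68=0.0882, 12/68=0.1765, 7/68=0.1029, 7/68=0.1029, 11/68=0.1618, 2/68=0.0294, 3/68=0.0441
Σpᵢ² = 0.1912² + 0.1029² + 0.0882² + 0.1765² + 0.1029² + 0.1029² + 0.1618² + 0.0294² + 0.0441² = 0.036557 + 0.010588 + 0.007779 + 0.031152 + 0.010588 + 0.010588 + 0.026179 + 0.000864 + 0.001945 = 0.136240
B = 1 / 0.136240 = 7.3400
Bₛ = (B − 1)/(n − 1) = (7.3400 − 1)/(9 − 1) = 6.3400/8 = 0.7925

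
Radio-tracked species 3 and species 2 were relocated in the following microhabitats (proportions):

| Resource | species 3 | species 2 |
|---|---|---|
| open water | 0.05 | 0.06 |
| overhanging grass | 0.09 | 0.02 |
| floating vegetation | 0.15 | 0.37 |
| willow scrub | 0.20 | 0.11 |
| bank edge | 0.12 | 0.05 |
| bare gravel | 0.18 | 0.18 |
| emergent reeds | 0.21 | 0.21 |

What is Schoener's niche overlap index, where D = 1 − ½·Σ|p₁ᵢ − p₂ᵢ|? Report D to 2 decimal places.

Σ|p₁ᵢ − p₂ᵢ| = 0.01 + 0.07 + 0.22 + 0.09 + 0.07 + 0.00 + 0.00 = 0.46
D = 1 − ½ × 0.46 = 1 − 0.230 = 0.7700

0.77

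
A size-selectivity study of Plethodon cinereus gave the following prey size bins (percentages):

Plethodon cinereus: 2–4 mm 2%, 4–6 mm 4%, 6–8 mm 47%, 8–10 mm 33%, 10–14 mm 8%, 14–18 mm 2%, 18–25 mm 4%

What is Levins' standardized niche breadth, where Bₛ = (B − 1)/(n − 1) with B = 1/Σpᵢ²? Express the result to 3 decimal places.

Convert percentages to proportions (divide by 100).
Σpᵢ² = 0.02² + 0.04² + 0.47² + 0.33² + 0.08² + 0.02² + 0.04² = 0.0004 + 0.0016 + 0.2209 + 0.1089 + 0.0064 + 0.0004 + 0.0016 = 0.3402
B = 1 / 0.3402 = 2.93945
Bₛ = (B − 1)/(n − 1) = (2.93945 − 1)/(7 − 1) = 1.93945/6 = 0.32324

0.323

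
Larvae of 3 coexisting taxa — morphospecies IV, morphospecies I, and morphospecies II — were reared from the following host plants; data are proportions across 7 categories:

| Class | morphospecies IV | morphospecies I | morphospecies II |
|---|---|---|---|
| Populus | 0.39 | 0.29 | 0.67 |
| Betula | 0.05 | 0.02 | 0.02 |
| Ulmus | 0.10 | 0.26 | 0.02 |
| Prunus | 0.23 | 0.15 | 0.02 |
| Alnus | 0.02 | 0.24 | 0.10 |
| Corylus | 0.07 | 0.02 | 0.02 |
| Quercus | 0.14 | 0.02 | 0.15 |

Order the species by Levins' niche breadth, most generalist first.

morphospecies I > morphospecies IV > morphospecies II

Σp_IVᵢ² = 0.39² + 0.05² + 0.10² + 0.23² + 0.02² + 0.07² + 0.14² = 0.1521 + 0.0025 + 0.0100 + 0.0529 + 0.0004 + 0.0049 + 0.0196 = 0.2424
B_IV = 1 / 0.2424 = 4.1254
Σp_Iᵢ² = 0.29² + 0.02² + 0.26² + 0.15² + 0.24² + 0.02² + 0.02² = 0.0841 + 0.0004 + 0.0676 + 0.0225 + 0.0576 + 0.0004 + 0.0004 = 0.2330
B_I = 1 / 0.2330 = 4.2918
Σp_IIᵢ² = 0.67² + 0.02² + 0.02² + 0.02² + 0.10² + 0.02² + 0.15² = 0.4489 + 0.0004 + 0.0004 + 0.0004 + 0.0100 + 0.0004 + 0.0225 = 0.4830
B_II = 1 / 0.4830 = 2.0704
Ranking by B (broadest → narrowest): morphospecies I (4.29) > morphospecies IV (4.13) > morphospecies II (2.07)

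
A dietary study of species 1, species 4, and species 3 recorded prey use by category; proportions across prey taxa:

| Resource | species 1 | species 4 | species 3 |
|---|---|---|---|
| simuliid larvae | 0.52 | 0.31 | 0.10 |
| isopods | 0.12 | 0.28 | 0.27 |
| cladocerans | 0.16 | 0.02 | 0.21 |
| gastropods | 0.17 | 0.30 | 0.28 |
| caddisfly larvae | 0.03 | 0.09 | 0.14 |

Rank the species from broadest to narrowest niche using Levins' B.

species 3 > species 4 > species 1

Σp_1ᵢ² = 0.52² + 0.12² + 0.16² + 0.17² + 0.03² = 0.2704 + 0.0144 + 0.0256 + 0.0289 + 0.0009 = 0.3402
B_1 = 1 / 0.3402 = 2.9394
Σp_4ᵢ² = 0.31² + 0.28² + 0.02² + 0.30² + 0.09² = 0.0961 + 0.0784 + 0.0004 + 0.0900 + 0.0081 = 0.2730
B_4 = 1 / 0.2730 = 3.6630
Σp_3ᵢ² = 0.10² + 0.27² + 0.21² + 0.28² + 0.14² = 0.0100 + 0.0729 + 0.0441 + 0.0784 + 0.0196 = 0.2250
B_3 = 1 / 0.2250 = 4.4444
Ranking by B (broadest → narrowest): species 3 (4.44) > species 4 (3.66) > species 1 (2.94)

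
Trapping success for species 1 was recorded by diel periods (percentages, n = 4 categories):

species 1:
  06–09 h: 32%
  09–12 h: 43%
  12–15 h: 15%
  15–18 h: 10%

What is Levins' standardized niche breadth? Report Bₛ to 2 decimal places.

Convert percentages to proportions (divide by 100).
Σpᵢ² = 0.32² + 0.43² + 0.15² + 0.10² = 0.1024 + 0.1849 + 0.0225 + 0.0100 = 0.3198
B = 1 / 0.3198 = 3.1270
Bₛ = (B − 1)/(n − 1) = (3.1270 − 1)/(4 − 1) = 2.1270/3 = 0.7090

0.71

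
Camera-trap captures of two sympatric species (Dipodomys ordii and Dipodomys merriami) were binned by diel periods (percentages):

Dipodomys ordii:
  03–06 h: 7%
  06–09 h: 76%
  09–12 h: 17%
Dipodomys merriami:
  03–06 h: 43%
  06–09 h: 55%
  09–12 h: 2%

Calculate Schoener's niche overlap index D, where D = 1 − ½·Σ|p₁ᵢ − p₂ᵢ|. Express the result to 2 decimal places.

Convert percentages to proportions (divide by 100).
Σ|p₁ᵢ − p₂ᵢ| = 0.36 + 0.21 + 0.15 = 0.72
D = 1 − ½ × 0.72 = 1 − 0.360 = 0.6400

0.64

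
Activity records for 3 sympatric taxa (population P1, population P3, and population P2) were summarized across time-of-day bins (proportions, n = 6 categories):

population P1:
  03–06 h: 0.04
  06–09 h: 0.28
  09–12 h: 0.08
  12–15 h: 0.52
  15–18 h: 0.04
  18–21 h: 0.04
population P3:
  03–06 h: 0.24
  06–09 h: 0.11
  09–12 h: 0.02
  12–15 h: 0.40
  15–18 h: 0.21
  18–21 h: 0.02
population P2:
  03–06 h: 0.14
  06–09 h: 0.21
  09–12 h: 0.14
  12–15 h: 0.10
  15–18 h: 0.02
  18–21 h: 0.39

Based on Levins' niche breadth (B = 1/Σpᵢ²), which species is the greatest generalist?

population P2

Σp_P1ᵢ² = 0.04² + 0.28² + 0.08² + 0.52² + 0.04² + 0.04² = 0.0016 + 0.0784 + 0.0064 + 0.2704 + 0.0016 + 0.0016 = 0.3600
B_P1 = 1 / 0.3600 = 2.7778
Σp_P3ᵢ² = 0.24² + 0.11² + 0.02² + 0.40² + 0.21² + 0.02² = 0.0576 + 0.0121 + 0.0004 + 0.1600 + 0.0441 + 0.0004 = 0.2746
B_P3 = 1 / 0.2746 = 3.6417
Σp_P2ᵢ² = 0.14² + 0.21² + 0.14² + 0.10² + 0.02² + 0.39² = 0.0196 + 0.0441 + 0.0196 + 0.0100 + 0.0004 + 0.1521 = 0.2458
B_P2 = 1 / 0.2458 = 4.0683
Highest B → broadest niche (most generalist): population P2 (B = 4.07).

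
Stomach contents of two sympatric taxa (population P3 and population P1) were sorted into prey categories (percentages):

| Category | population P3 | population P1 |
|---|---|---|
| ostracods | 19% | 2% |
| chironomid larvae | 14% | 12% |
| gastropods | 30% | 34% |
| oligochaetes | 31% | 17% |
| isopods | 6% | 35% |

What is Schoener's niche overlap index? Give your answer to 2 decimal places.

0.67

Convert percentages to proportions (divide by 100).
Σ|p₁ᵢ − p₂ᵢ| = 0.17 + 0.02 + 0.04 + 0.14 + 0.29 = 0.66
D = 1 − ½ × 0.66 = 1 − 0.330 = 0.6700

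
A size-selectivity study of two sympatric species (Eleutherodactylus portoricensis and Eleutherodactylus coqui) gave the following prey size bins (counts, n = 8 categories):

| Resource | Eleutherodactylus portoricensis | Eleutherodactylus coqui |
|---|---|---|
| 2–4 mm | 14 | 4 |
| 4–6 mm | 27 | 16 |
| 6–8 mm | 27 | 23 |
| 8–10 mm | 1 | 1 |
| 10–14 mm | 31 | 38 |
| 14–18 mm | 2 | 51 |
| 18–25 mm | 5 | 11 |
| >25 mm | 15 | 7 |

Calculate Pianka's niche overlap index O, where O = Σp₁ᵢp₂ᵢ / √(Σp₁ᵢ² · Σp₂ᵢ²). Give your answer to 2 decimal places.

Proportions for Eleutherodactylus portoricensis (n=122): 14/122=0.1148, 27/122=0.2213, 27/122=0.2213, 1/122=0.0082, 31/122=0.2541, 2/122=0.0164, 5/122=0.0410, 15/122=0.1230
Proportions for Eleutherodactylus coqui (n=151): 4/151=0.0265, 16/151=0.1060, 23/151=0.1523, 1/151=0.0066, 38/151=0.2517, 51/151=0.3377, 11/151=0.0728, 7/151=0.0464
Σ p₁ᵢp₂ᵢ = 0.003042 + 0.023458 + 0.033704 + 0.000054 + 0.063957 + 0.005538 + 0.002985 + 0.005707 = 0.138445
Σp_1ᵢ² = 0.1148² + 0.2213² + 0.2213² + 0.0082² + 0.2541² + 0.0164² + 0.0410² + 0.1230² = 0.013179 + 0.048974 + 0.048974 + 0.000067 + 0.064567 + 0.000269 + 0.001681 + 0.015129 = 0.192840
Σp_2ᵢ² = 0.0265² + 0.1060² + 0.1523² + 0.0066² + 0.2517² + 0.3377² + 0.0728² + 0.0464² = 0.000702 + 0.011236 + 0.023195 + 0.000044 + 0.063353 + 0.114041 + 0.005300 + 0.002153 = 0.220024
O = 0.138445 / √(0.192840 × 0.220024) = 0.138445 / 0.2059840 = 0.6721

0.67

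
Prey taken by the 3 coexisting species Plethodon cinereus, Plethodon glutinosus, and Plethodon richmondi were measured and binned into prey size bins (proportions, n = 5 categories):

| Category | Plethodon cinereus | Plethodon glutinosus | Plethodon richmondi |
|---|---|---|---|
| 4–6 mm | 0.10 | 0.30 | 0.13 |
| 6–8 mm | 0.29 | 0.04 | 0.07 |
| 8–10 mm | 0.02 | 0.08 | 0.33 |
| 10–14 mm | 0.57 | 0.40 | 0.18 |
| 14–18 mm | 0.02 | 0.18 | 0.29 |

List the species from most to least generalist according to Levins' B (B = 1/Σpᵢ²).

Σp_cineᵢ² = 0.10² + 0.29² + 0.02² + 0.57² + 0.02² = 0.0100 + 0.0841 + 0.0004 + 0.3249 + 0.0004 = 0.4198
B_cine = 1 / 0.4198 = 2.3821
Σp_glutᵢ² = 0.30² + 0.04² + 0.08² + 0.40² + 0.18² = 0.0900 + 0.0016 + 0.0064 + 0.1600 + 0.0324 = 0.2904
B_glut = 1 / 0.2904 = 3.4435
Σp_richᵢ² = 0.13² + 0.07² + 0.33² + 0.18² + 0.29² = 0.0169 + 0.0049 + 0.1089 + 0.0324 + 0.0841 = 0.2472
B_rich = 1 / 0.2472 = 4.0453
Ranking by B (broadest → narrowest): Plethodon richmondi (4.05) > Plethodon glutinosus (3.44) > Plethodon cinereus (2.38)

Plethodon richmondi > Plethodon glutinosus > Plethodon cinereus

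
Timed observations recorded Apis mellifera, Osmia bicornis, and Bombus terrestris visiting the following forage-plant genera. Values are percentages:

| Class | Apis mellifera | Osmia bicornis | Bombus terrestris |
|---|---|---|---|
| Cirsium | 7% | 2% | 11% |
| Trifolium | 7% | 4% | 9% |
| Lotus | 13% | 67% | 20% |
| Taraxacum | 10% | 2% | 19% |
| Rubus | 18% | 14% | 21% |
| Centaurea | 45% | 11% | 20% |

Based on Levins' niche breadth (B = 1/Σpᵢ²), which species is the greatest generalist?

Convert percentages to proportions (divide by 100).
Σp_mellᵢ² = 0.07² + 0.07² + 0.13² + 0.10² + 0.18² + 0.45² = 0.0049 + 0.0049 + 0.0169 + 0.0100 + 0.0324 + 0.2025 = 0.2716
B_mell = 1 / 0.2716 = 3.6819
Σp_bicoᵢ² = 0.02² + 0.04² + 0.67² + 0.02² + 0.14² + 0.11² = 0.0004 + 0.0016 + 0.4489 + 0.0004 + 0.0196 + 0.0121 = 0.4830
B_bico = 1 / 0.4830 = 2.0704
Σp_terrᵢ² = 0.11² + 0.09² + 0.20² + 0.19² + 0.21² + 0.20² = 0.0121 + 0.0081 + 0.0400 + 0.0361 + 0.0441 + 0.0400 = 0.1804
B_terr = 1 / 0.1804 = 5.5432
Highest B → broadest niche (most generalist): Bombus terrestris (B = 5.54).

Bombus terrestris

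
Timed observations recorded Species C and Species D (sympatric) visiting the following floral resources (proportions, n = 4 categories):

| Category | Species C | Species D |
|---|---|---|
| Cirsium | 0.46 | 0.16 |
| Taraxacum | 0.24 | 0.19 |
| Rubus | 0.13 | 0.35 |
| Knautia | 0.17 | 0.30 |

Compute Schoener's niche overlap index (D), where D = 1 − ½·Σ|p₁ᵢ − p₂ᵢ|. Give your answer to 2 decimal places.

0.65

Σ|p₁ᵢ − p₂ᵢ| = 0.30 + 0.05 + 0.22 + 0.13 = 0.70
D = 1 − ½ × 0.70 = 1 − 0.350 = 0.6500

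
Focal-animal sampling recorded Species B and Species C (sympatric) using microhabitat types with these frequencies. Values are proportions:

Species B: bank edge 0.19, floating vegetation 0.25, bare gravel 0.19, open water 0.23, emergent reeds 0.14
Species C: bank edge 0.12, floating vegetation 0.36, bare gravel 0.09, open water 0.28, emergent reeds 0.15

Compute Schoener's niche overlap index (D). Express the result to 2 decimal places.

Σ|p₁ᵢ − p₂ᵢ| = 0.07 + 0.11 + 0.10 + 0.05 + 0.01 = 0.34
D = 1 − ½ × 0.34 = 1 − 0.170 = 0.8300

0.83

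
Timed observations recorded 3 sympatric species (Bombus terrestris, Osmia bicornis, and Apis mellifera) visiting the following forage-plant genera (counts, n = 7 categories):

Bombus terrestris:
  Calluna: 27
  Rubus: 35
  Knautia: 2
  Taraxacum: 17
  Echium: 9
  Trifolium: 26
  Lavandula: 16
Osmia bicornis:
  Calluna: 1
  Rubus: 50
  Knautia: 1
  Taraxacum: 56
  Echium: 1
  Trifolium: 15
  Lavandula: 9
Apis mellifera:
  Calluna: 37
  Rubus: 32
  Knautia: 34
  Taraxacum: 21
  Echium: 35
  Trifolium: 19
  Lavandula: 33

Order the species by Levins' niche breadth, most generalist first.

Proportions for Bombus terrestris (n=132): 27/132=0.2045, 35/132=0.2652, 2/132=0.0152, 17/132=0.1288, 9/132=0.0682, 26/132=0.1970, 16/132=0.1212
Proportions for Osmia bicornis (n=133): 1/133=0.0075, 50/133=0.3759, 1/133=0.0075, 56/133=0.4211, 1/133=0.0075, 15/133=0.1128, 9/133=0.0677
Proportions for Apis mellifera (n=211): 37/211=0.1754, 32/211=0.1517, 34/211=0.1611, 21/211=0.0995, 35/211=0.1659, 19/211=0.0900, 33/211=0.1564
Σp_terrᵢ² = 0.2045² + 0.2652² + 0.0152² + 0.1288² + 0.0682² + 0.1970² + 0.1212² = 0.041820 + 0.070331 + 0.000231 + 0.016589 + 0.004651 + 0.038809 + 0.014689 = 0.187120
B_terr = 1 / 0.187120 = 5.3442
Σp_bicoᵢ² = 0.0075² + 0.3759² + 0.0075² + 0.4211² + 0.0075² + 0.1128² + 0.0677² = 0.000056 + 0.141301 + 0.000056 + 0.177325 + 0.000056 + 0.012724 + 0.004583 = 0.336101
B_bico = 1 / 0.336101 = 2.9753
Σp_mellᵢ² = 0.1754² + 0.1517² + 0.1611² + 0.0995² + 0.1659² + 0.0900² + 0.1564² = 0.030765 + 0.023013 + 0.025953 + 0.009900 + 0.027523 + 0.008100 + 0.024461 = 0.149715
B_mell = 1 / 0.149715 = 6.6794
Ranking by B (broadest → narrowest): Apis mellifera (6.68) > Bombus terrestris (5.34) > Osmia bicornis (2.98)

Apis mellifera > Bombus terrestris > Osmia bicornis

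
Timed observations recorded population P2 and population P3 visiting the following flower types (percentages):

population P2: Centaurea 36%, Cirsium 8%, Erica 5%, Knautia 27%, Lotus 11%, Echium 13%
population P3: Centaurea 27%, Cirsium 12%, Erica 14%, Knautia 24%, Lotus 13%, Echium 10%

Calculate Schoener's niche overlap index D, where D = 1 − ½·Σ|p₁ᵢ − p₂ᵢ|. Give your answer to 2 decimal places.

Convert percentages to proportions (divide by 100).
Σ|p₁ᵢ − p₂ᵢ| = 0.09 + 0.04 + 0.09 + 0.03 + 0.02 + 0.03 = 0.30
D = 1 − ½ × 0.30 = 1 − 0.150 = 0.8500

0.85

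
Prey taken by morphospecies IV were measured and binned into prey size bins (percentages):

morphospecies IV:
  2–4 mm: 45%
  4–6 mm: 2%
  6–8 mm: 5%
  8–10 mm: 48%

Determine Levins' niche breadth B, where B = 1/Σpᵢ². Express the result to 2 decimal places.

2.29

Convert percentages to proportions (divide by 100).
Σpᵢ² = 0.45² + 0.02² + 0.05² + 0.48² = 0.2025 + 0.0004 + 0.0025 + 0.2304 = 0.4358
B = 1 / 0.4358 = 2.2946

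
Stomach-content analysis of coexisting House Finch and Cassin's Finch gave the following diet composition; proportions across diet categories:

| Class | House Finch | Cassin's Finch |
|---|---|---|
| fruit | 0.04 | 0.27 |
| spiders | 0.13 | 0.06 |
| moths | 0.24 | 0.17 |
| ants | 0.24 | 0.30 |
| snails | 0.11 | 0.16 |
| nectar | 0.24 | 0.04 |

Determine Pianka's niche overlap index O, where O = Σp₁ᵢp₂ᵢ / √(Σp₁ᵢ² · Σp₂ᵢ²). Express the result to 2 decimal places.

Σ p₁ᵢp₂ᵢ = 0.0108 + 0.0078 + 0.0408 + 0.0720 + 0.0176 + 0.0096 = 0.1586
Σp_1ᵢ² = 0.04² + 0.13² + 0.24² + 0.24² + 0.11² + 0.24² = 0.0016 + 0.0169 + 0.0576 + 0.0576 + 0.0121 + 0.0576 = 0.2034
Σp_2ᵢ² = 0.27² + 0.06² + 0.17² + 0.30² + 0.16² + 0.04² = 0.0729 + 0.0036 + 0.0289 + 0.0900 + 0.0256 + 0.0016 = 0.2226
O = 0.1586 / √(0.2034 × 0.2226) = 0.1586 / 0.21278 = 0.7454

0.75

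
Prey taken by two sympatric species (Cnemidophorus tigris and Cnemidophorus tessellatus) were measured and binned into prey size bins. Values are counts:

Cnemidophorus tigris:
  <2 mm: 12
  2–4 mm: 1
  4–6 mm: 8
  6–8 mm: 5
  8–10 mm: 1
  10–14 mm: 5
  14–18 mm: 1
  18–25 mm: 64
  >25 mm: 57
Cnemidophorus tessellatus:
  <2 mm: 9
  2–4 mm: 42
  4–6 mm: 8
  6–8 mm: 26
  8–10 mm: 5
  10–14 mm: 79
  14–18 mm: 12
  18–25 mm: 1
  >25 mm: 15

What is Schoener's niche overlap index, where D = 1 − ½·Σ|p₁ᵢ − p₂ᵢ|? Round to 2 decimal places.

0.25

Proportions for Cnemidophorus tigris (n=154): 12/154=0.0779, 1/154=0.0065, 8/154=0.0519, 5/154=0.0325, 1/154=0.0065, 5/154=0.0325, 1/154=0.0065, 64/154=0.4156, 57/154=0.3701
Proportions for Cnemidophorus tessellatus (n=197): 9/197=0.0457, 42/197=0.2132, 8/197=0.0406, 26/197=0.1320, 5/197=0.0254, 79/197=0.4010, 12/197=0.0609, 1/197=0.0051, 15/197=0.0761
Σ|p₁ᵢ − p₂ᵢ| = 0.0322 + 0.2067 + 0.0113 + 0.0995 + 0.0189 + 0.3685 + 0.0544 + 0.4105 + 0.2940 = 1.4960
D = 1 − ½ × 1.4960 = 1 − 0.74800 = 0.25200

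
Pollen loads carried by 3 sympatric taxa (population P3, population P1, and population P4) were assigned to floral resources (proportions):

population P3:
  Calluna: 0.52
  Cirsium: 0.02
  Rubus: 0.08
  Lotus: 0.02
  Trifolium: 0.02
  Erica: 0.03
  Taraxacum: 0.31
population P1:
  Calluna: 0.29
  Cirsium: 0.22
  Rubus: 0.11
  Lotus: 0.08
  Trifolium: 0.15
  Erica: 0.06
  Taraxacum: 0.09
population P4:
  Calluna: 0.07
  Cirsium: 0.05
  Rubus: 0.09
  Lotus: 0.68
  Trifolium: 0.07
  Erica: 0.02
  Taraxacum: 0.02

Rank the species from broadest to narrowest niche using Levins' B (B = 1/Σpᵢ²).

Σp_P3ᵢ² = 0.52² + 0.02² + 0.08² + 0.02² + 0.02² + 0.03² + 0.31² = 0.2704 + 0.0004 + 0.0064 + 0.0004 + 0.0004 + 0.0009 + 0.0961 = 0.3750
B_P3 = 1 / 0.3750 = 2.6667
Σp_P1ᵢ² = 0.29² + 0.22² + 0.11² + 0.08² + 0.15² + 0.06² + 0.09² = 0.0841 + 0.0484 + 0.0121 + 0.0064 + 0.0225 + 0.0036 + 0.0081 = 0.1852
B_P1 = 1 / 0.1852 = 5.3996
Σp_P4ᵢ² = 0.07² + 0.05² + 0.09² + 0.68² + 0.07² + 0.02² + 0.02² = 0.0049 + 0.0025 + 0.0081 + 0.4624 + 0.0049 + 0.0004 + 0.0004 = 0.4836
B_P4 = 1 / 0.4836 = 2.0678
Ranking by B (broadest → narrowest): population P1 (5.40) > population P3 (2.67) > population P4 (2.07)

population P1 > population P3 > population P4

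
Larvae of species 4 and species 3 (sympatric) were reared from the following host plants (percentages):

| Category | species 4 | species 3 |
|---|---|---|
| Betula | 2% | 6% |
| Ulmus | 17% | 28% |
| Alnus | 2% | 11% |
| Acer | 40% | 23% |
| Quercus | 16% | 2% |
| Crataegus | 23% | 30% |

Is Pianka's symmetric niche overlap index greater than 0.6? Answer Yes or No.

Yes

Convert percentages to proportions (divide by 100).
Σ p₁ᵢp₂ᵢ = 0.0012 + 0.0476 + 0.0022 + 0.0920 + 0.0032 + 0.0690 = 0.2152
Σp_1ᵢ² = 0.02² + 0.17² + 0.02² + 0.40² + 0.16² + 0.23² = 0.0004 + 0.0289 + 0.0004 + 0.1600 + 0.0256 + 0.0529 = 0.2682
Σp_2ᵢ² = 0.06² + 0.28² + 0.11² + 0.23² + 0.02² + 0.30² = 0.0036 + 0.0784 + 0.0121 + 0.0529 + 0.0004 + 0.0900 = 0.2374
O = 0.2152 / √(0.2682 × 0.2374) = 0.2152 / 0.25233 = 0.8529
O = 0.8529 > 0.6 → Yes.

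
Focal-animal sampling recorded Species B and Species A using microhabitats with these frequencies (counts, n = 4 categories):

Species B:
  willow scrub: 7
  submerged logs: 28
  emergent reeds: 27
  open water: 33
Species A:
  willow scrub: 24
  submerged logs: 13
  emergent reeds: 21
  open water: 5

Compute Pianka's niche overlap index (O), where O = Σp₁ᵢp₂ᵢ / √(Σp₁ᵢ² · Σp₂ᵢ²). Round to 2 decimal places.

0.71

Proportions for Species B (n=95): 7/95=0.0737, 28/95=0.2947, 27/95=0.2842, 33/95=0.3474
Proportions for Species A (n=63): 24/63=0.3810, 13/63=0.2063, 21/63=0.3333, 5/63=0.0794
Σ p₁ᵢp₂ᵢ = 0.028080 + 0.060797 + 0.094724 + 0.027584 = 0.211185
Σp_1ᵢ² = 0.0737² + 0.2947² + 0.2842² + 0.3474² = 0.005432 + 0.086848 + 0.080770 + 0.120687 = 0.293737
Σp_2ᵢ² = 0.3810² + 0.2063² + 0.3333² + 0.0794² = 0.145161 + 0.042560 + 0.111089 + 0.006304 = 0.305114
O = 0.211185 / √(0.293737 × 0.305114) = 0.211185 / 0.2993715 = 0.7054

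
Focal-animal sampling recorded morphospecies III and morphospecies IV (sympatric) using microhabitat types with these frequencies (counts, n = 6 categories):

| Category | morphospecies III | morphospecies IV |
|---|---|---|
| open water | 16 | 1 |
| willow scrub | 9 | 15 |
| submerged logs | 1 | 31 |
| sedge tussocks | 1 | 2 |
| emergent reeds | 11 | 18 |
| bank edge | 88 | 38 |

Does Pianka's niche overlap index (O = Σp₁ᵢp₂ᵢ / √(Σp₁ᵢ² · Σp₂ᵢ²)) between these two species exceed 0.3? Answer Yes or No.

Proportions for morphospecies III (n=126): 16/126=0.1270, 9/126=0.0714, 1/126=0.0079, 1/126=0.0079, 11/126=0.0873, 88/126=0.6984
Proportions for morphospecies IV (n=105): 1/105=0.0095, 15/105=0.1429, 31/105=0.2952, 2/105=0.0190, 18/105=0.1714, 38/105=0.3619
Σ p₁ᵢp₂ᵢ = 0.001207 + 0.010203 + 0.002332 + 0.000150 + 0.014963 + 0.252751 = 0.281606
Σp_1ᵢ² = 0.1270² + 0.0714² + 0.0079² + 0.0079² + 0.0873² + 0.6984² = 0.016129 + 0.005098 + 0.000062 + 0.000062 + 0.007621 + 0.487763 = 0.516735
Σp_2ᵢ² = 0.0095² + 0.1429² + 0.2952² + 0.0190² + 0.1714² + 0.3619² = 0.000090 + 0.020420 + 0.087143 + 0.000361 + 0.029378 + 0.130972 = 0.268364
O = 0.281606 / √(0.516735 × 0.268364) = 0.281606 / 0.3723883 = 0.7562
O = 0.7562 > 0.3 → Yes.

Yes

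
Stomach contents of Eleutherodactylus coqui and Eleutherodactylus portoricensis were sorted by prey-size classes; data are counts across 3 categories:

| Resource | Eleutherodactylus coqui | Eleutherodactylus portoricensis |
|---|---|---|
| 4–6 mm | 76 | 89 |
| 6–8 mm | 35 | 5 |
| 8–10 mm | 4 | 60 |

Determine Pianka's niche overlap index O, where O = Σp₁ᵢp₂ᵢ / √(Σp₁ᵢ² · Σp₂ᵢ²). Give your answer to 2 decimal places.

Proportions for Eleutherodactylus coqui (n=115): 76/115=0.6609, 35/115=0.3043, 4/115=0.0348
Proportions for Eleutherodactylus portoricensis (n=154): 89/154=0.5779, 5/154=0.0325, 60/154=0.3896
Σ p₁ᵢp₂ᵢ = 0.381934 + 0.009890 + 0.013558 = 0.405382
Σp_1ᵢ² = 0.6609² + 0.3043² + 0.0348² = 0.436789 + 0.092598 + 0.001211 = 0.530598
Σp_2ᵢ² = 0.5779² + 0.0325² + 0.3896² = 0.333968 + 0.001056 + 0.151788 = 0.486812
O = 0.405382 / √(0.530598 × 0.486812) = 0.405382 / 0.5082337 = 0.7976

0.80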